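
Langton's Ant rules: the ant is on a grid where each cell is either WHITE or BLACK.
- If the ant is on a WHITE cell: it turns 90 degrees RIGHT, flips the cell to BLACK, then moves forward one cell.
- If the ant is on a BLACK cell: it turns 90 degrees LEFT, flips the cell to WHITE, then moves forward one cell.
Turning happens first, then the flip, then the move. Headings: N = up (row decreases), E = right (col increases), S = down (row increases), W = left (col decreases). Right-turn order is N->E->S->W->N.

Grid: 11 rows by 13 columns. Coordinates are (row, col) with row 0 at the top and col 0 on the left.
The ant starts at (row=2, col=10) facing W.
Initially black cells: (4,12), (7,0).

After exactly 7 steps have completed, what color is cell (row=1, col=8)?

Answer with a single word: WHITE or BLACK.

Answer: WHITE

Derivation:
Step 1: on WHITE (2,10): turn R to N, flip to black, move to (1,10). |black|=3
Step 2: on WHITE (1,10): turn R to E, flip to black, move to (1,11). |black|=4
Step 3: on WHITE (1,11): turn R to S, flip to black, move to (2,11). |black|=5
Step 4: on WHITE (2,11): turn R to W, flip to black, move to (2,10). |black|=6
Step 5: on BLACK (2,10): turn L to S, flip to white, move to (3,10). |black|=5
Step 6: on WHITE (3,10): turn R to W, flip to black, move to (3,9). |black|=6
Step 7: on WHITE (3,9): turn R to N, flip to black, move to (2,9). |black|=7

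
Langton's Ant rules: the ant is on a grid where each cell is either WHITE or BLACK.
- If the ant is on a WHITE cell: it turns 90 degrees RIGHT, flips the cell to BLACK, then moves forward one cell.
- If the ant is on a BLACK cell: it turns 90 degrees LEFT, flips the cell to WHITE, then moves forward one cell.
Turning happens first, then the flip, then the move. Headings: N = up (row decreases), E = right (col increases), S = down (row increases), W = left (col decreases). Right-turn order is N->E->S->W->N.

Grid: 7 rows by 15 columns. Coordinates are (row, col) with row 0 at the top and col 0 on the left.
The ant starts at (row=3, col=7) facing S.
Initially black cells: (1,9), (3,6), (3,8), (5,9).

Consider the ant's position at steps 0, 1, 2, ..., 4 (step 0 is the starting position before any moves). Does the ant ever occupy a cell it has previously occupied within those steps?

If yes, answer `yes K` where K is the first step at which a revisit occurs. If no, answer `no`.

Step 1: on WHITE (3,7): turn R to W, flip to black, move to (3,6). |black|=5 — new cell
Step 2: on BLACK (3,6): turn L to S, flip to white, move to (4,6). |black|=4 — new cell
Step 3: on WHITE (4,6): turn R to W, flip to black, move to (4,5). |black|=5 — new cell
Step 4: on WHITE (4,5): turn R to N, flip to black, move to (3,5). |black|=6 — new cell
No revisit within 4 steps.

Answer: no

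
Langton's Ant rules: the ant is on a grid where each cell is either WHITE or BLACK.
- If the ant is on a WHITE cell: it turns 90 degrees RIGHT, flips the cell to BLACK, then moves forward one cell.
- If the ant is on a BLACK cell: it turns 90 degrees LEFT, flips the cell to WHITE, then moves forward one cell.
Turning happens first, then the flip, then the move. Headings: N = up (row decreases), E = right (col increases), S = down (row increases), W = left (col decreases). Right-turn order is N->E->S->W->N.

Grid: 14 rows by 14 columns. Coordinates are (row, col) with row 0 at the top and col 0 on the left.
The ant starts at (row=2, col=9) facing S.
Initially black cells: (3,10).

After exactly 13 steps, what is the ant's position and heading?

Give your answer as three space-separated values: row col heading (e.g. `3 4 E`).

Answer: 2 12 E

Derivation:
Step 1: on WHITE (2,9): turn R to W, flip to black, move to (2,8). |black|=2
Step 2: on WHITE (2,8): turn R to N, flip to black, move to (1,8). |black|=3
Step 3: on WHITE (1,8): turn R to E, flip to black, move to (1,9). |black|=4
Step 4: on WHITE (1,9): turn R to S, flip to black, move to (2,9). |black|=5
Step 5: on BLACK (2,9): turn L to E, flip to white, move to (2,10). |black|=4
Step 6: on WHITE (2,10): turn R to S, flip to black, move to (3,10). |black|=5
Step 7: on BLACK (3,10): turn L to E, flip to white, move to (3,11). |black|=4
Step 8: on WHITE (3,11): turn R to S, flip to black, move to (4,11). |black|=5
Step 9: on WHITE (4,11): turn R to W, flip to black, move to (4,10). |black|=6
Step 10: on WHITE (4,10): turn R to N, flip to black, move to (3,10). |black|=7
Step 11: on WHITE (3,10): turn R to E, flip to black, move to (3,11). |black|=8
Step 12: on BLACK (3,11): turn L to N, flip to white, move to (2,11). |black|=7
Step 13: on WHITE (2,11): turn R to E, flip to black, move to (2,12). |black|=8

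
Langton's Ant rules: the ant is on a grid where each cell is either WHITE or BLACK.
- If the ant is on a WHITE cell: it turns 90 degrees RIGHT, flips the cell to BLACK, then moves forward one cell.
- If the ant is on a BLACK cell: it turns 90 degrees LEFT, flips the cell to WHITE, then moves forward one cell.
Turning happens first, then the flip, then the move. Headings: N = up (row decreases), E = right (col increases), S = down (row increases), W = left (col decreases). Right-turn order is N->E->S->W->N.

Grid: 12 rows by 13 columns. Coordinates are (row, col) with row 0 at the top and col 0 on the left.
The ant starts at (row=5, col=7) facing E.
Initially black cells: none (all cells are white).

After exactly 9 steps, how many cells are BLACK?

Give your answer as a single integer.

Answer: 7

Derivation:
Step 1: on WHITE (5,7): turn R to S, flip to black, move to (6,7). |black|=1
Step 2: on WHITE (6,7): turn R to W, flip to black, move to (6,6). |black|=2
Step 3: on WHITE (6,6): turn R to N, flip to black, move to (5,6). |black|=3
Step 4: on WHITE (5,6): turn R to E, flip to black, move to (5,7). |black|=4
Step 5: on BLACK (5,7): turn L to N, flip to white, move to (4,7). |black|=3
Step 6: on WHITE (4,7): turn R to E, flip to black, move to (4,8). |black|=4
Step 7: on WHITE (4,8): turn R to S, flip to black, move to (5,8). |black|=5
Step 8: on WHITE (5,8): turn R to W, flip to black, move to (5,7). |black|=6
Step 9: on WHITE (5,7): turn R to N, flip to black, move to (4,7). |black|=7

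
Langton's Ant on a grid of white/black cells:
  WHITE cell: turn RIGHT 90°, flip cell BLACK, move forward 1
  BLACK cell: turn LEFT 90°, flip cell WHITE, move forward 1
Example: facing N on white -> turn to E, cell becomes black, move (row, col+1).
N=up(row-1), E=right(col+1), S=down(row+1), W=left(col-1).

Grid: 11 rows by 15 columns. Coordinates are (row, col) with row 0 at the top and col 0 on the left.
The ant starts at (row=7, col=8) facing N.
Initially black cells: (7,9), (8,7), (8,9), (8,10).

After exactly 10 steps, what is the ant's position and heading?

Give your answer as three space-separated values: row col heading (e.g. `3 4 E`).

Answer: 6 9 S

Derivation:
Step 1: on WHITE (7,8): turn R to E, flip to black, move to (7,9). |black|=5
Step 2: on BLACK (7,9): turn L to N, flip to white, move to (6,9). |black|=4
Step 3: on WHITE (6,9): turn R to E, flip to black, move to (6,10). |black|=5
Step 4: on WHITE (6,10): turn R to S, flip to black, move to (7,10). |black|=6
Step 5: on WHITE (7,10): turn R to W, flip to black, move to (7,9). |black|=7
Step 6: on WHITE (7,9): turn R to N, flip to black, move to (6,9). |black|=8
Step 7: on BLACK (6,9): turn L to W, flip to white, move to (6,8). |black|=7
Step 8: on WHITE (6,8): turn R to N, flip to black, move to (5,8). |black|=8
Step 9: on WHITE (5,8): turn R to E, flip to black, move to (5,9). |black|=9
Step 10: on WHITE (5,9): turn R to S, flip to black, move to (6,9). |black|=10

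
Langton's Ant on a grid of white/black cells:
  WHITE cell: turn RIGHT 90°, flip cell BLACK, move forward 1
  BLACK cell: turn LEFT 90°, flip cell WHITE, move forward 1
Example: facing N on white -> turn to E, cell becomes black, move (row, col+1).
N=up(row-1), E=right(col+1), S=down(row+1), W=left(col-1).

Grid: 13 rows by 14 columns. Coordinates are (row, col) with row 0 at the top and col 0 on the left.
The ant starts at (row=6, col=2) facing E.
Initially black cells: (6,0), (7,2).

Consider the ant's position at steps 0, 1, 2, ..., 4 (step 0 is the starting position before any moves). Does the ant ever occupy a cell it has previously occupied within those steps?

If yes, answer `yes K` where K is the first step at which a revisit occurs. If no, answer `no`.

Step 1: on WHITE (6,2): turn R to S, flip to black, move to (7,2). |black|=3 — new cell
Step 2: on BLACK (7,2): turn L to E, flip to white, move to (7,3). |black|=2 — new cell
Step 3: on WHITE (7,3): turn R to S, flip to black, move to (8,3). |black|=3 — new cell
Step 4: on WHITE (8,3): turn R to W, flip to black, move to (8,2). |black|=4 — new cell
No revisit within 4 steps.

Answer: no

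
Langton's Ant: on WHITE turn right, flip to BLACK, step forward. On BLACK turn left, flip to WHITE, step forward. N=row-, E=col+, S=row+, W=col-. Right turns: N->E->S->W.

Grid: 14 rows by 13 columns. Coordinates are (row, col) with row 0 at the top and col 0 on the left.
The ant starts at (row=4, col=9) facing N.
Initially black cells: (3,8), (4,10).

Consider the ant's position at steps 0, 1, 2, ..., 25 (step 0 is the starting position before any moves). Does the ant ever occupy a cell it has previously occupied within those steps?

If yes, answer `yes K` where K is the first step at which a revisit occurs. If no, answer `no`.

Answer: yes 5

Derivation:
Step 1: on WHITE (4,9): turn R to E, flip to black, move to (4,10). |black|=3 — new cell
Step 2: on BLACK (4,10): turn L to N, flip to white, move to (3,10). |black|=2 — new cell
Step 3: on WHITE (3,10): turn R to E, flip to black, move to (3,11). |black|=3 — new cell
Step 4: on WHITE (3,11): turn R to S, flip to black, move to (4,11). |black|=4 — new cell
Step 5: on WHITE (4,11): turn R to W, flip to black, move to (4,10). |black|=5 — REVISIT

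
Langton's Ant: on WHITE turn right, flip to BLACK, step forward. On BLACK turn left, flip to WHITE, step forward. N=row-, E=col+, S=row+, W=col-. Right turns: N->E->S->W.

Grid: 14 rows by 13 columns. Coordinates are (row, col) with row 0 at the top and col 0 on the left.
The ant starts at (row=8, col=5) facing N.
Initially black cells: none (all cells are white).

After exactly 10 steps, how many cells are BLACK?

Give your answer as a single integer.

Answer: 6

Derivation:
Step 1: on WHITE (8,5): turn R to E, flip to black, move to (8,6). |black|=1
Step 2: on WHITE (8,6): turn R to S, flip to black, move to (9,6). |black|=2
Step 3: on WHITE (9,6): turn R to W, flip to black, move to (9,5). |black|=3
Step 4: on WHITE (9,5): turn R to N, flip to black, move to (8,5). |black|=4
Step 5: on BLACK (8,5): turn L to W, flip to white, move to (8,4). |black|=3
Step 6: on WHITE (8,4): turn R to N, flip to black, move to (7,4). |black|=4
Step 7: on WHITE (7,4): turn R to E, flip to black, move to (7,5). |black|=5
Step 8: on WHITE (7,5): turn R to S, flip to black, move to (8,5). |black|=6
Step 9: on WHITE (8,5): turn R to W, flip to black, move to (8,4). |black|=7
Step 10: on BLACK (8,4): turn L to S, flip to white, move to (9,4). |black|=6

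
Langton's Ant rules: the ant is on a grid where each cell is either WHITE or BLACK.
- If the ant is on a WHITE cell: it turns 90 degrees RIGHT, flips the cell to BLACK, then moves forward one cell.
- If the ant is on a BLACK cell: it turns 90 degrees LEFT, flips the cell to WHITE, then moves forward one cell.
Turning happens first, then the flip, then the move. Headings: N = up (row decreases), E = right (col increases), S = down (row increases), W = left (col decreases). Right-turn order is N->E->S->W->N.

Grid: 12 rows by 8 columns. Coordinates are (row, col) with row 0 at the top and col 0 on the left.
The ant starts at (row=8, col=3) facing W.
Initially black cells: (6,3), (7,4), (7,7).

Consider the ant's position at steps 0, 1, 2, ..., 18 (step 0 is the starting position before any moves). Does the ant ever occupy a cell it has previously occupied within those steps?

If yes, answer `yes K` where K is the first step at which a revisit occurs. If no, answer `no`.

Step 1: on WHITE (8,3): turn R to N, flip to black, move to (7,3). |black|=4 — new cell
Step 2: on WHITE (7,3): turn R to E, flip to black, move to (7,4). |black|=5 — new cell
Step 3: on BLACK (7,4): turn L to N, flip to white, move to (6,4). |black|=4 — new cell
Step 4: on WHITE (6,4): turn R to E, flip to black, move to (6,5). |black|=5 — new cell
Step 5: on WHITE (6,5): turn R to S, flip to black, move to (7,5). |black|=6 — new cell
Step 6: on WHITE (7,5): turn R to W, flip to black, move to (7,4). |black|=7 — REVISIT

Answer: yes 6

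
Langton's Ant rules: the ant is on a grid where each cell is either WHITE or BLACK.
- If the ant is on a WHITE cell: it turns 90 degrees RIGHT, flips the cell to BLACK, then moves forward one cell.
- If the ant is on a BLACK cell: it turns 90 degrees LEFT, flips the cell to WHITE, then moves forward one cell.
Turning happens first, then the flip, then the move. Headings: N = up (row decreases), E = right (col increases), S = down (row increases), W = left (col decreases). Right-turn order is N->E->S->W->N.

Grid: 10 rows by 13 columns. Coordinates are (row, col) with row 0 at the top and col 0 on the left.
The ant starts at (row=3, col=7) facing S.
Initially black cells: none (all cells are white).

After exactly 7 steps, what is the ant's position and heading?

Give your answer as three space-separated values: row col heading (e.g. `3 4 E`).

Step 1: on WHITE (3,7): turn R to W, flip to black, move to (3,6). |black|=1
Step 2: on WHITE (3,6): turn R to N, flip to black, move to (2,6). |black|=2
Step 3: on WHITE (2,6): turn R to E, flip to black, move to (2,7). |black|=3
Step 4: on WHITE (2,7): turn R to S, flip to black, move to (3,7). |black|=4
Step 5: on BLACK (3,7): turn L to E, flip to white, move to (3,8). |black|=3
Step 6: on WHITE (3,8): turn R to S, flip to black, move to (4,8). |black|=4
Step 7: on WHITE (4,8): turn R to W, flip to black, move to (4,7). |black|=5

Answer: 4 7 W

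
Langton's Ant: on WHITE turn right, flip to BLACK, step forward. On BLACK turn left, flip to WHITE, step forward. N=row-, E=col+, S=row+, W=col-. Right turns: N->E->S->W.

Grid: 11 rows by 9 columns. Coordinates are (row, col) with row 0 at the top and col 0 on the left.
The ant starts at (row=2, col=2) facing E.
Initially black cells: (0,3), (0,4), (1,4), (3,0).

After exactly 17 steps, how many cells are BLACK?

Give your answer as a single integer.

Step 1: on WHITE (2,2): turn R to S, flip to black, move to (3,2). |black|=5
Step 2: on WHITE (3,2): turn R to W, flip to black, move to (3,1). |black|=6
Step 3: on WHITE (3,1): turn R to N, flip to black, move to (2,1). |black|=7
Step 4: on WHITE (2,1): turn R to E, flip to black, move to (2,2). |black|=8
Step 5: on BLACK (2,2): turn L to N, flip to white, move to (1,2). |black|=7
Step 6: on WHITE (1,2): turn R to E, flip to black, move to (1,3). |black|=8
Step 7: on WHITE (1,3): turn R to S, flip to black, move to (2,3). |black|=9
Step 8: on WHITE (2,3): turn R to W, flip to black, move to (2,2). |black|=10
Step 9: on WHITE (2,2): turn R to N, flip to black, move to (1,2). |black|=11
Step 10: on BLACK (1,2): turn L to W, flip to white, move to (1,1). |black|=10
Step 11: on WHITE (1,1): turn R to N, flip to black, move to (0,1). |black|=11
Step 12: on WHITE (0,1): turn R to E, flip to black, move to (0,2). |black|=12
Step 13: on WHITE (0,2): turn R to S, flip to black, move to (1,2). |black|=13
Step 14: on WHITE (1,2): turn R to W, flip to black, move to (1,1). |black|=14
Step 15: on BLACK (1,1): turn L to S, flip to white, move to (2,1). |black|=13
Step 16: on BLACK (2,1): turn L to E, flip to white, move to (2,2). |black|=12
Step 17: on BLACK (2,2): turn L to N, flip to white, move to (1,2). |black|=11

Answer: 11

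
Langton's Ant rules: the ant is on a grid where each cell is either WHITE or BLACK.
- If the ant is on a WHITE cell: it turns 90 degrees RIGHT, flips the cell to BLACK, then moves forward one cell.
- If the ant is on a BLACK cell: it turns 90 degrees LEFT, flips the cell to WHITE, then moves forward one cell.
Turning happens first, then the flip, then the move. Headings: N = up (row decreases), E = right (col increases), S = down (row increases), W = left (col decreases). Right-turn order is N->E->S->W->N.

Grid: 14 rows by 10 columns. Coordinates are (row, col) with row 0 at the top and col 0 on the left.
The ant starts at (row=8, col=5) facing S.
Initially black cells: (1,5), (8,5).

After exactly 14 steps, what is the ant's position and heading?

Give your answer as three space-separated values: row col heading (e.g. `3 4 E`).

Answer: 7 6 S

Derivation:
Step 1: on BLACK (8,5): turn L to E, flip to white, move to (8,6). |black|=1
Step 2: on WHITE (8,6): turn R to S, flip to black, move to (9,6). |black|=2
Step 3: on WHITE (9,6): turn R to W, flip to black, move to (9,5). |black|=3
Step 4: on WHITE (9,5): turn R to N, flip to black, move to (8,5). |black|=4
Step 5: on WHITE (8,5): turn R to E, flip to black, move to (8,6). |black|=5
Step 6: on BLACK (8,6): turn L to N, flip to white, move to (7,6). |black|=4
Step 7: on WHITE (7,6): turn R to E, flip to black, move to (7,7). |black|=5
Step 8: on WHITE (7,7): turn R to S, flip to black, move to (8,7). |black|=6
Step 9: on WHITE (8,7): turn R to W, flip to black, move to (8,6). |black|=7
Step 10: on WHITE (8,6): turn R to N, flip to black, move to (7,6). |black|=8
Step 11: on BLACK (7,6): turn L to W, flip to white, move to (7,5). |black|=7
Step 12: on WHITE (7,5): turn R to N, flip to black, move to (6,5). |black|=8
Step 13: on WHITE (6,5): turn R to E, flip to black, move to (6,6). |black|=9
Step 14: on WHITE (6,6): turn R to S, flip to black, move to (7,6). |black|=10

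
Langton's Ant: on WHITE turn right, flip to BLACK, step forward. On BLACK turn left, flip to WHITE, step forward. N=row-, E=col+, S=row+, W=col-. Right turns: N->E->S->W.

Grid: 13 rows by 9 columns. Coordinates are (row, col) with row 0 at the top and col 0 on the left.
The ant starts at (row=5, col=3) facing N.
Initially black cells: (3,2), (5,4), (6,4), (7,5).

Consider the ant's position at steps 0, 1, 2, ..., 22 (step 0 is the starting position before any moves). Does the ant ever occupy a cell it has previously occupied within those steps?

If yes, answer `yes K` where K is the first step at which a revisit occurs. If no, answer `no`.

Answer: yes 5

Derivation:
Step 1: on WHITE (5,3): turn R to E, flip to black, move to (5,4). |black|=5 — new cell
Step 2: on BLACK (5,4): turn L to N, flip to white, move to (4,4). |black|=4 — new cell
Step 3: on WHITE (4,4): turn R to E, flip to black, move to (4,5). |black|=5 — new cell
Step 4: on WHITE (4,5): turn R to S, flip to black, move to (5,5). |black|=6 — new cell
Step 5: on WHITE (5,5): turn R to W, flip to black, move to (5,4). |black|=7 — REVISIT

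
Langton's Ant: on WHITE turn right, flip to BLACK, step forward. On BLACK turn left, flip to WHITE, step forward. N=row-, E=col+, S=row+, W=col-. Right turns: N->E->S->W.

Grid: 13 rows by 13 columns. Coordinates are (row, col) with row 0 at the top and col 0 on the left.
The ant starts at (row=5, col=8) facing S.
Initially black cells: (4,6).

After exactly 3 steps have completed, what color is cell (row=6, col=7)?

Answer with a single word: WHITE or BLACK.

Step 1: on WHITE (5,8): turn R to W, flip to black, move to (5,7). |black|=2
Step 2: on WHITE (5,7): turn R to N, flip to black, move to (4,7). |black|=3
Step 3: on WHITE (4,7): turn R to E, flip to black, move to (4,8). |black|=4

Answer: WHITE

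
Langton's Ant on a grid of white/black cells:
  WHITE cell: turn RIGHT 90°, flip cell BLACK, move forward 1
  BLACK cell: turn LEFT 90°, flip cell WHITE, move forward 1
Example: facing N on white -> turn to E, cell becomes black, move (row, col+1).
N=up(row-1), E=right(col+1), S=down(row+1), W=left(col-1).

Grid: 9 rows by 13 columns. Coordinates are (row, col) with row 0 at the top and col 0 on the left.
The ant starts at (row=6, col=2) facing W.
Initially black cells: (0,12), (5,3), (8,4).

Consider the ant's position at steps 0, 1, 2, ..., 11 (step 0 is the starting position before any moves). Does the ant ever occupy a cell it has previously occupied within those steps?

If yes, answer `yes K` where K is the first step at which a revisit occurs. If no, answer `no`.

Answer: yes 6

Derivation:
Step 1: on WHITE (6,2): turn R to N, flip to black, move to (5,2). |black|=4 — new cell
Step 2: on WHITE (5,2): turn R to E, flip to black, move to (5,3). |black|=5 — new cell
Step 3: on BLACK (5,3): turn L to N, flip to white, move to (4,3). |black|=4 — new cell
Step 4: on WHITE (4,3): turn R to E, flip to black, move to (4,4). |black|=5 — new cell
Step 5: on WHITE (4,4): turn R to S, flip to black, move to (5,4). |black|=6 — new cell
Step 6: on WHITE (5,4): turn R to W, flip to black, move to (5,3). |black|=7 — REVISIT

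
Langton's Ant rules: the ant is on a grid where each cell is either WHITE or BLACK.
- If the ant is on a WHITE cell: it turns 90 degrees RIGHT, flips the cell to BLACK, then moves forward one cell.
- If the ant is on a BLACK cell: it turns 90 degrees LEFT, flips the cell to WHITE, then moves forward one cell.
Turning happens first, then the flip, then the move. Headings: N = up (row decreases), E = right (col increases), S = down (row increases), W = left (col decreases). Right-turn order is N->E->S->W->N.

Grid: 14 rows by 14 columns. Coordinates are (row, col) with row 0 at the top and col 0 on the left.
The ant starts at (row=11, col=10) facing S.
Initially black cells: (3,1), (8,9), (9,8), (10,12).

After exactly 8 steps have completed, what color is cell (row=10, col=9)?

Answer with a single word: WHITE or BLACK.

Step 1: on WHITE (11,10): turn R to W, flip to black, move to (11,9). |black|=5
Step 2: on WHITE (11,9): turn R to N, flip to black, move to (10,9). |black|=6
Step 3: on WHITE (10,9): turn R to E, flip to black, move to (10,10). |black|=7
Step 4: on WHITE (10,10): turn R to S, flip to black, move to (11,10). |black|=8
Step 5: on BLACK (11,10): turn L to E, flip to white, move to (11,11). |black|=7
Step 6: on WHITE (11,11): turn R to S, flip to black, move to (12,11). |black|=8
Step 7: on WHITE (12,11): turn R to W, flip to black, move to (12,10). |black|=9
Step 8: on WHITE (12,10): turn R to N, flip to black, move to (11,10). |black|=10

Answer: BLACK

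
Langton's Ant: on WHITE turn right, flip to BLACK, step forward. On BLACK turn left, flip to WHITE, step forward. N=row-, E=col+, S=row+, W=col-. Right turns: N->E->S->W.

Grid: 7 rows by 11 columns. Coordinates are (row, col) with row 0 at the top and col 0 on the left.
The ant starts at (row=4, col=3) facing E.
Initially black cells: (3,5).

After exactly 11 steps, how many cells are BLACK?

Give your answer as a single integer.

Answer: 8

Derivation:
Step 1: on WHITE (4,3): turn R to S, flip to black, move to (5,3). |black|=2
Step 2: on WHITE (5,3): turn R to W, flip to black, move to (5,2). |black|=3
Step 3: on WHITE (5,2): turn R to N, flip to black, move to (4,2). |black|=4
Step 4: on WHITE (4,2): turn R to E, flip to black, move to (4,3). |black|=5
Step 5: on BLACK (4,3): turn L to N, flip to white, move to (3,3). |black|=4
Step 6: on WHITE (3,3): turn R to E, flip to black, move to (3,4). |black|=5
Step 7: on WHITE (3,4): turn R to S, flip to black, move to (4,4). |black|=6
Step 8: on WHITE (4,4): turn R to W, flip to black, move to (4,3). |black|=7
Step 9: on WHITE (4,3): turn R to N, flip to black, move to (3,3). |black|=8
Step 10: on BLACK (3,3): turn L to W, flip to white, move to (3,2). |black|=7
Step 11: on WHITE (3,2): turn R to N, flip to black, move to (2,2). |black|=8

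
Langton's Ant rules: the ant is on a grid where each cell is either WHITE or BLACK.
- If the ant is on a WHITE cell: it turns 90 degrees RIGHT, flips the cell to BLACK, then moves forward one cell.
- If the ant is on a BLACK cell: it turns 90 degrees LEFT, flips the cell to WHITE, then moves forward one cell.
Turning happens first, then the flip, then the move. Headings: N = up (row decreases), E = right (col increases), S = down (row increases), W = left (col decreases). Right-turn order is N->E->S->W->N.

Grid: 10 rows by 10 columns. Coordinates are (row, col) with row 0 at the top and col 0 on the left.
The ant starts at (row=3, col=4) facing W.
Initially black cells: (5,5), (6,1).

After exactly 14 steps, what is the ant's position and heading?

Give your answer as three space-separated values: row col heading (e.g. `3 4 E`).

Step 1: on WHITE (3,4): turn R to N, flip to black, move to (2,4). |black|=3
Step 2: on WHITE (2,4): turn R to E, flip to black, move to (2,5). |black|=4
Step 3: on WHITE (2,5): turn R to S, flip to black, move to (3,5). |black|=5
Step 4: on WHITE (3,5): turn R to W, flip to black, move to (3,4). |black|=6
Step 5: on BLACK (3,4): turn L to S, flip to white, move to (4,4). |black|=5
Step 6: on WHITE (4,4): turn R to W, flip to black, move to (4,3). |black|=6
Step 7: on WHITE (4,3): turn R to N, flip to black, move to (3,3). |black|=7
Step 8: on WHITE (3,3): turn R to E, flip to black, move to (3,4). |black|=8
Step 9: on WHITE (3,4): turn R to S, flip to black, move to (4,4). |black|=9
Step 10: on BLACK (4,4): turn L to E, flip to white, move to (4,5). |black|=8
Step 11: on WHITE (4,5): turn R to S, flip to black, move to (5,5). |black|=9
Step 12: on BLACK (5,5): turn L to E, flip to white, move to (5,6). |black|=8
Step 13: on WHITE (5,6): turn R to S, flip to black, move to (6,6). |black|=9
Step 14: on WHITE (6,6): turn R to W, flip to black, move to (6,5). |black|=10

Answer: 6 5 W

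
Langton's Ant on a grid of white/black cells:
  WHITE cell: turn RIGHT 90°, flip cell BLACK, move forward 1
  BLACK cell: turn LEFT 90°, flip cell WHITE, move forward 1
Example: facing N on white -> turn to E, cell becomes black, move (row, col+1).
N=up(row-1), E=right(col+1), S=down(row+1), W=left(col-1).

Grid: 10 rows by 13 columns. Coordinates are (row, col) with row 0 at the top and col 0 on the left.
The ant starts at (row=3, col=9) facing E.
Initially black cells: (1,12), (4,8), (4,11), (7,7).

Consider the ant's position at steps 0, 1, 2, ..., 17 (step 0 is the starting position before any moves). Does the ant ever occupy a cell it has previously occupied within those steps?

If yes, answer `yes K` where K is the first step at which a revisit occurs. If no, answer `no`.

Step 1: on WHITE (3,9): turn R to S, flip to black, move to (4,9). |black|=5 — new cell
Step 2: on WHITE (4,9): turn R to W, flip to black, move to (4,8). |black|=6 — new cell
Step 3: on BLACK (4,8): turn L to S, flip to white, move to (5,8). |black|=5 — new cell
Step 4: on WHITE (5,8): turn R to W, flip to black, move to (5,7). |black|=6 — new cell
Step 5: on WHITE (5,7): turn R to N, flip to black, move to (4,7). |black|=7 — new cell
Step 6: on WHITE (4,7): turn R to E, flip to black, move to (4,8). |black|=8 — REVISIT

Answer: yes 6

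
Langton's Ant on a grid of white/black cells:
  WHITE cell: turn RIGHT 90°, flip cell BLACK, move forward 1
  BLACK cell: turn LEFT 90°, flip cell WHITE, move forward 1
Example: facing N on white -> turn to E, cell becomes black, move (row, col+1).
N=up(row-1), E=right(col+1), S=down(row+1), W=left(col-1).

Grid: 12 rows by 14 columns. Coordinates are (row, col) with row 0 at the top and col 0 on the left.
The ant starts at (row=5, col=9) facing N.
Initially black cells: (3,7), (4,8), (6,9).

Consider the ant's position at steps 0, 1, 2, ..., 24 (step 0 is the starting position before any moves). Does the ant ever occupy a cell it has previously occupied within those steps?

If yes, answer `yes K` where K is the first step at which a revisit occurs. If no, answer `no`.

Answer: yes 7

Derivation:
Step 1: on WHITE (5,9): turn R to E, flip to black, move to (5,10). |black|=4 — new cell
Step 2: on WHITE (5,10): turn R to S, flip to black, move to (6,10). |black|=5 — new cell
Step 3: on WHITE (6,10): turn R to W, flip to black, move to (6,9). |black|=6 — new cell
Step 4: on BLACK (6,9): turn L to S, flip to white, move to (7,9). |black|=5 — new cell
Step 5: on WHITE (7,9): turn R to W, flip to black, move to (7,8). |black|=6 — new cell
Step 6: on WHITE (7,8): turn R to N, flip to black, move to (6,8). |black|=7 — new cell
Step 7: on WHITE (6,8): turn R to E, flip to black, move to (6,9). |black|=8 — REVISIT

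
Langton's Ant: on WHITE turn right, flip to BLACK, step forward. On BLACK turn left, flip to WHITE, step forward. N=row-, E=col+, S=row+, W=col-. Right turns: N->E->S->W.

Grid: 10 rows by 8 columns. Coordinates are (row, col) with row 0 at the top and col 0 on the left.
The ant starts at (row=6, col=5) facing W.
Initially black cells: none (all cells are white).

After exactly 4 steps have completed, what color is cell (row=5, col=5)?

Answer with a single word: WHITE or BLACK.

Answer: BLACK

Derivation:
Step 1: on WHITE (6,5): turn R to N, flip to black, move to (5,5). |black|=1
Step 2: on WHITE (5,5): turn R to E, flip to black, move to (5,6). |black|=2
Step 3: on WHITE (5,6): turn R to S, flip to black, move to (6,6). |black|=3
Step 4: on WHITE (6,6): turn R to W, flip to black, move to (6,5). |black|=4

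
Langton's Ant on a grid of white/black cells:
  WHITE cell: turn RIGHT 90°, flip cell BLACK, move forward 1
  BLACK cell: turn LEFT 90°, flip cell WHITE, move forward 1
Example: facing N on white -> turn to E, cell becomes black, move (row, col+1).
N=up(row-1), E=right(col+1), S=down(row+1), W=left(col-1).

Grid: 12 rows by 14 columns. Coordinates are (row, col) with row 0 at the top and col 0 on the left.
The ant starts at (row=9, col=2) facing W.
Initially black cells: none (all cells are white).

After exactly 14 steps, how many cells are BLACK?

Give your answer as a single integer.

Step 1: on WHITE (9,2): turn R to N, flip to black, move to (8,2). |black|=1
Step 2: on WHITE (8,2): turn R to E, flip to black, move to (8,3). |black|=2
Step 3: on WHITE (8,3): turn R to S, flip to black, move to (9,3). |black|=3
Step 4: on WHITE (9,3): turn R to W, flip to black, move to (9,2). |black|=4
Step 5: on BLACK (9,2): turn L to S, flip to white, move to (10,2). |black|=3
Step 6: on WHITE (10,2): turn R to W, flip to black, move to (10,1). |black|=4
Step 7: on WHITE (10,1): turn R to N, flip to black, move to (9,1). |black|=5
Step 8: on WHITE (9,1): turn R to E, flip to black, move to (9,2). |black|=6
Step 9: on WHITE (9,2): turn R to S, flip to black, move to (10,2). |black|=7
Step 10: on BLACK (10,2): turn L to E, flip to white, move to (10,3). |black|=6
Step 11: on WHITE (10,3): turn R to S, flip to black, move to (11,3). |black|=7
Step 12: on WHITE (11,3): turn R to W, flip to black, move to (11,2). |black|=8
Step 13: on WHITE (11,2): turn R to N, flip to black, move to (10,2). |black|=9
Step 14: on WHITE (10,2): turn R to E, flip to black, move to (10,3). |black|=10

Answer: 10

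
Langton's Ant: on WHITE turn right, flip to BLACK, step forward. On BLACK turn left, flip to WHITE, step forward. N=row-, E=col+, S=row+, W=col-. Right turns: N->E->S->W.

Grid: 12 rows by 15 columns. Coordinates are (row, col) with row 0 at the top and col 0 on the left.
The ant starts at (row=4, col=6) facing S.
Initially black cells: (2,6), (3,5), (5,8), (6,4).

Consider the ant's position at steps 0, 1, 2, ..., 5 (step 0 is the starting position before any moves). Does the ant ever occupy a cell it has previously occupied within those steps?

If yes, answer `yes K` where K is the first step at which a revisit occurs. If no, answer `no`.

Step 1: on WHITE (4,6): turn R to W, flip to black, move to (4,5). |black|=5 — new cell
Step 2: on WHITE (4,5): turn R to N, flip to black, move to (3,5). |black|=6 — new cell
Step 3: on BLACK (3,5): turn L to W, flip to white, move to (3,4). |black|=5 — new cell
Step 4: on WHITE (3,4): turn R to N, flip to black, move to (2,4). |black|=6 — new cell
Step 5: on WHITE (2,4): turn R to E, flip to black, move to (2,5). |black|=7 — new cell
No revisit within 5 steps.

Answer: no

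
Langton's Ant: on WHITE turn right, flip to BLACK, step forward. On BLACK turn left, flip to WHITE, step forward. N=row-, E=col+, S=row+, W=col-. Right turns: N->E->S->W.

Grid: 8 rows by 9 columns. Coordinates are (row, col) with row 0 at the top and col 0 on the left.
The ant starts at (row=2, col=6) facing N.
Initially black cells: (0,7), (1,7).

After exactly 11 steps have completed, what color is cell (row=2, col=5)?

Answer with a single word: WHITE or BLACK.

Answer: WHITE

Derivation:
Step 1: on WHITE (2,6): turn R to E, flip to black, move to (2,7). |black|=3
Step 2: on WHITE (2,7): turn R to S, flip to black, move to (3,7). |black|=4
Step 3: on WHITE (3,7): turn R to W, flip to black, move to (3,6). |black|=5
Step 4: on WHITE (3,6): turn R to N, flip to black, move to (2,6). |black|=6
Step 5: on BLACK (2,6): turn L to W, flip to white, move to (2,5). |black|=5
Step 6: on WHITE (2,5): turn R to N, flip to black, move to (1,5). |black|=6
Step 7: on WHITE (1,5): turn R to E, flip to black, move to (1,6). |black|=7
Step 8: on WHITE (1,6): turn R to S, flip to black, move to (2,6). |black|=8
Step 9: on WHITE (2,6): turn R to W, flip to black, move to (2,5). |black|=9
Step 10: on BLACK (2,5): turn L to S, flip to white, move to (3,5). |black|=8
Step 11: on WHITE (3,5): turn R to W, flip to black, move to (3,4). |black|=9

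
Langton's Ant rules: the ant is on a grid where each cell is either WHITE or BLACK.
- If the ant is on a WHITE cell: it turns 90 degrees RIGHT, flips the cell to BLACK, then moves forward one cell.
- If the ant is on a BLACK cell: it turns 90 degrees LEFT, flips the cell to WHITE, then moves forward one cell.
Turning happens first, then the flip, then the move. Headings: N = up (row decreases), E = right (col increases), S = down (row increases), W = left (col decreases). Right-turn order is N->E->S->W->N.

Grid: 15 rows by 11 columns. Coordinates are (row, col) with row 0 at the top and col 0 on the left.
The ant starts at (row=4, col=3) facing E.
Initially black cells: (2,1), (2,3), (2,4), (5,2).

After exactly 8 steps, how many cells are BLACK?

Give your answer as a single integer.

Answer: 8

Derivation:
Step 1: on WHITE (4,3): turn R to S, flip to black, move to (5,3). |black|=5
Step 2: on WHITE (5,3): turn R to W, flip to black, move to (5,2). |black|=6
Step 3: on BLACK (5,2): turn L to S, flip to white, move to (6,2). |black|=5
Step 4: on WHITE (6,2): turn R to W, flip to black, move to (6,1). |black|=6
Step 5: on WHITE (6,1): turn R to N, flip to black, move to (5,1). |black|=7
Step 6: on WHITE (5,1): turn R to E, flip to black, move to (5,2). |black|=8
Step 7: on WHITE (5,2): turn R to S, flip to black, move to (6,2). |black|=9
Step 8: on BLACK (6,2): turn L to E, flip to white, move to (6,3). |black|=8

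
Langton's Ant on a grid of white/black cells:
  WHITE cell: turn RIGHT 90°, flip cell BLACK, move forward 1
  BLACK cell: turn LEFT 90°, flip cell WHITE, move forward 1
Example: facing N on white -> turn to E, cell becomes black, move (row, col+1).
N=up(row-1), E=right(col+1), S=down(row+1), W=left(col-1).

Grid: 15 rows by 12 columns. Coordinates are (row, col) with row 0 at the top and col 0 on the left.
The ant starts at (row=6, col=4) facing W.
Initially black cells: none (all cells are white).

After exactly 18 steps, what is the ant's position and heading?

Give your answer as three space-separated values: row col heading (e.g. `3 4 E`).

Answer: 7 5 E

Derivation:
Step 1: on WHITE (6,4): turn R to N, flip to black, move to (5,4). |black|=1
Step 2: on WHITE (5,4): turn R to E, flip to black, move to (5,5). |black|=2
Step 3: on WHITE (5,5): turn R to S, flip to black, move to (6,5). |black|=3
Step 4: on WHITE (6,5): turn R to W, flip to black, move to (6,4). |black|=4
Step 5: on BLACK (6,4): turn L to S, flip to white, move to (7,4). |black|=3
Step 6: on WHITE (7,4): turn R to W, flip to black, move to (7,3). |black|=4
Step 7: on WHITE (7,3): turn R to N, flip to black, move to (6,3). |black|=5
Step 8: on WHITE (6,3): turn R to E, flip to black, move to (6,4). |black|=6
Step 9: on WHITE (6,4): turn R to S, flip to black, move to (7,4). |black|=7
Step 10: on BLACK (7,4): turn L to E, flip to white, move to (7,5). |black|=6
Step 11: on WHITE (7,5): turn R to S, flip to black, move to (8,5). |black|=7
Step 12: on WHITE (8,5): turn R to W, flip to black, move to (8,4). |black|=8
Step 13: on WHITE (8,4): turn R to N, flip to black, move to (7,4). |black|=9
Step 14: on WHITE (7,4): turn R to E, flip to black, move to (7,5). |black|=10
Step 15: on BLACK (7,5): turn L to N, flip to white, move to (6,5). |black|=9
Step 16: on BLACK (6,5): turn L to W, flip to white, move to (6,4). |black|=8
Step 17: on BLACK (6,4): turn L to S, flip to white, move to (7,4). |black|=7
Step 18: on BLACK (7,4): turn L to E, flip to white, move to (7,5). |black|=6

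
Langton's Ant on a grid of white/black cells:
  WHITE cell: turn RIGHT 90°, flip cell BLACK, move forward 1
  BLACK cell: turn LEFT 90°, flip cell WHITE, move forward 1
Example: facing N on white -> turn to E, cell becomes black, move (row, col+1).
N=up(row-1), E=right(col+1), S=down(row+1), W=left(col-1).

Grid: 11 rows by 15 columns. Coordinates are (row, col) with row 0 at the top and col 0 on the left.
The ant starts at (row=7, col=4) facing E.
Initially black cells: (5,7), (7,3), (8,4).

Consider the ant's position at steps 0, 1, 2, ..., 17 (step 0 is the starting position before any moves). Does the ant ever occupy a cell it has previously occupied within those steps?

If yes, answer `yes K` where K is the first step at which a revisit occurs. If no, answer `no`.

Answer: yes 5

Derivation:
Step 1: on WHITE (7,4): turn R to S, flip to black, move to (8,4). |black|=4 — new cell
Step 2: on BLACK (8,4): turn L to E, flip to white, move to (8,5). |black|=3 — new cell
Step 3: on WHITE (8,5): turn R to S, flip to black, move to (9,5). |black|=4 — new cell
Step 4: on WHITE (9,5): turn R to W, flip to black, move to (9,4). |black|=5 — new cell
Step 5: on WHITE (9,4): turn R to N, flip to black, move to (8,4). |black|=6 — REVISIT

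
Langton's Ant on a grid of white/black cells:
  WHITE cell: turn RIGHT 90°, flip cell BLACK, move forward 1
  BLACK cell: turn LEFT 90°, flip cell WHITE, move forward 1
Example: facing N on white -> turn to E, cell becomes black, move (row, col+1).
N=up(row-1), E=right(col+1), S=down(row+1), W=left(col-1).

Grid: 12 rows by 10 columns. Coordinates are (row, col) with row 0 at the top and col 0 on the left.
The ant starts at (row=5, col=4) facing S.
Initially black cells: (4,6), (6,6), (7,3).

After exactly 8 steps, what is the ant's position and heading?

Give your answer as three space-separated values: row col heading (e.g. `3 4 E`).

Answer: 5 4 N

Derivation:
Step 1: on WHITE (5,4): turn R to W, flip to black, move to (5,3). |black|=4
Step 2: on WHITE (5,3): turn R to N, flip to black, move to (4,3). |black|=5
Step 3: on WHITE (4,3): turn R to E, flip to black, move to (4,4). |black|=6
Step 4: on WHITE (4,4): turn R to S, flip to black, move to (5,4). |black|=7
Step 5: on BLACK (5,4): turn L to E, flip to white, move to (5,5). |black|=6
Step 6: on WHITE (5,5): turn R to S, flip to black, move to (6,5). |black|=7
Step 7: on WHITE (6,5): turn R to W, flip to black, move to (6,4). |black|=8
Step 8: on WHITE (6,4): turn R to N, flip to black, move to (5,4). |black|=9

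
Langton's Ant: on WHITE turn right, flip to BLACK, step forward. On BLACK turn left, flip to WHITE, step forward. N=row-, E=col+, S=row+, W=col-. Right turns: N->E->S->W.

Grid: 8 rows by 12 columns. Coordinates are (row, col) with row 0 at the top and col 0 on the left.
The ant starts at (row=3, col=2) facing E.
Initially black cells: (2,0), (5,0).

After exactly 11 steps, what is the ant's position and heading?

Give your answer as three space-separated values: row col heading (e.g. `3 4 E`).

Step 1: on WHITE (3,2): turn R to S, flip to black, move to (4,2). |black|=3
Step 2: on WHITE (4,2): turn R to W, flip to black, move to (4,1). |black|=4
Step 3: on WHITE (4,1): turn R to N, flip to black, move to (3,1). |black|=5
Step 4: on WHITE (3,1): turn R to E, flip to black, move to (3,2). |black|=6
Step 5: on BLACK (3,2): turn L to N, flip to white, move to (2,2). |black|=5
Step 6: on WHITE (2,2): turn R to E, flip to black, move to (2,3). |black|=6
Step 7: on WHITE (2,3): turn R to S, flip to black, move to (3,3). |black|=7
Step 8: on WHITE (3,3): turn R to W, flip to black, move to (3,2). |black|=8
Step 9: on WHITE (3,2): turn R to N, flip to black, move to (2,2). |black|=9
Step 10: on BLACK (2,2): turn L to W, flip to white, move to (2,1). |black|=8
Step 11: on WHITE (2,1): turn R to N, flip to black, move to (1,1). |black|=9

Answer: 1 1 N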